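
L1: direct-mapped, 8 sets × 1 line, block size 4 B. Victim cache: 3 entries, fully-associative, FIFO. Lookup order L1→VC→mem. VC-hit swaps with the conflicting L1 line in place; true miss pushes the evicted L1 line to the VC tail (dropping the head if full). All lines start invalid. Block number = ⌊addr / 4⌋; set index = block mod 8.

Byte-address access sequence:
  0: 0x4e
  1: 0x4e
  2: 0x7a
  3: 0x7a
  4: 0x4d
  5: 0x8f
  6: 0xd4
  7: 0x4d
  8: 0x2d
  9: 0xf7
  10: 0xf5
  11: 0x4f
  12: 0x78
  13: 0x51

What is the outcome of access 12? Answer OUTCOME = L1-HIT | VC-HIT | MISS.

OUTCOME = L1-HIT

#0 0x4e→b19/s3 MISS; vc=[]
#1 0x4e→b19/s3 L1-HIT; vc=[]
#2 0x7a→b30/s6 MISS; vc=[]
#3 0x7a→b30/s6 L1-HIT; vc=[]
#4 0x4d→b19/s3 L1-HIT; vc=[]
#5 0x8f→b35/s3 MISS; vc=[19]
#6 0xd4→b53/s5 MISS; vc=[19]
#7 0x4d→b19/s3 VC-HIT; vc=[35]
#8 0x2d→b11/s3 MISS; vc=[35,19]
#9 0xf7→b61/s5 MISS; vc=[35,19,53]
#10 0xf5→b61/s5 L1-HIT; vc=[35,19,53]
#11 0x4f→b19/s3 VC-HIT; vc=[35,11,53]
#12 0x78→b30/s6 L1-HIT; vc=[35,11,53]
#13 0x51→b20/s4 MISS; vc=[35,11,53]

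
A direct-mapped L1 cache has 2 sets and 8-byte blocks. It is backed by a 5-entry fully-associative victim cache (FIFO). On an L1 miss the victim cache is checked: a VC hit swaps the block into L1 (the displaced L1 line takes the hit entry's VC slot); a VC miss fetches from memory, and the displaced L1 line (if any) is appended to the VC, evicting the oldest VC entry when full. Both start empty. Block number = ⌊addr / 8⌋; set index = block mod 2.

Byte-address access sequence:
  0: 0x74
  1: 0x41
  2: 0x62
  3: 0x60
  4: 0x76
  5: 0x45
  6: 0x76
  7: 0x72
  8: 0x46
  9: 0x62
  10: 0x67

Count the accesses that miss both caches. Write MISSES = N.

  [0] addr=0x74 blk=14 s=0: MISS | VC []
  [1] addr=0x41 blk=8 s=0: MISS | VC [14]
  [2] addr=0x62 blk=12 s=0: MISS | VC [14, 8]
  [3] addr=0x60 blk=12 s=0: L1-HIT | VC [14, 8]
  [4] addr=0x76 blk=14 s=0: VC-HIT | VC [12, 8]
  [5] addr=0x45 blk=8 s=0: VC-HIT | VC [12, 14]
  [6] addr=0x76 blk=14 s=0: VC-HIT | VC [12, 8]
  [7] addr=0x72 blk=14 s=0: L1-HIT | VC [12, 8]
  [8] addr=0x46 blk=8 s=0: VC-HIT | VC [12, 14]
  [9] addr=0x62 blk=12 s=0: VC-HIT | VC [8, 14]
  [10] addr=0x67 blk=12 s=0: L1-HIT | VC [8, 14]

MISSES = 3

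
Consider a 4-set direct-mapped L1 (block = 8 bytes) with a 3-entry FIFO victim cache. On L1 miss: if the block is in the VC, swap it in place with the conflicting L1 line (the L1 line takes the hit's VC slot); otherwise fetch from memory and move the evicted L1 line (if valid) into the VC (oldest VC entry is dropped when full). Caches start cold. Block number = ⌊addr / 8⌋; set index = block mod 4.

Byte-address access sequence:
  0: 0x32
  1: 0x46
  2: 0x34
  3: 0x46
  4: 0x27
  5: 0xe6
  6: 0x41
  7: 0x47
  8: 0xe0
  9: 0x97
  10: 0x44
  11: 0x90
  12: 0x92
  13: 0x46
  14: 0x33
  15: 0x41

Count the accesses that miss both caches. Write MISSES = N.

MISSES = 5

  [0] addr=0x32 blk=6 s=2: MISS | VC []
  [1] addr=0x46 blk=8 s=0: MISS | VC []
  [2] addr=0x34 blk=6 s=2: L1-HIT | VC []
  [3] addr=0x46 blk=8 s=0: L1-HIT | VC []
  [4] addr=0x27 blk=4 s=0: MISS | VC [8]
  [5] addr=0xe6 blk=28 s=0: MISS | VC [8, 4]
  [6] addr=0x41 blk=8 s=0: VC-HIT | VC [28, 4]
  [7] addr=0x47 blk=8 s=0: L1-HIT | VC [28, 4]
  [8] addr=0xe0 blk=28 s=0: VC-HIT | VC [8, 4]
  [9] addr=0x97 blk=18 s=2: MISS | VC [8, 4, 6]
  [10] addr=0x44 blk=8 s=0: VC-HIT | VC [28, 4, 6]
  [11] addr=0x90 blk=18 s=2: L1-HIT | VC [28, 4, 6]
  [12] addr=0x92 blk=18 s=2: L1-HIT | VC [28, 4, 6]
  [13] addr=0x46 blk=8 s=0: L1-HIT | VC [28, 4, 6]
  [14] addr=0x33 blk=6 s=2: VC-HIT | VC [28, 4, 18]
  [15] addr=0x41 blk=8 s=0: L1-HIT | VC [28, 4, 18]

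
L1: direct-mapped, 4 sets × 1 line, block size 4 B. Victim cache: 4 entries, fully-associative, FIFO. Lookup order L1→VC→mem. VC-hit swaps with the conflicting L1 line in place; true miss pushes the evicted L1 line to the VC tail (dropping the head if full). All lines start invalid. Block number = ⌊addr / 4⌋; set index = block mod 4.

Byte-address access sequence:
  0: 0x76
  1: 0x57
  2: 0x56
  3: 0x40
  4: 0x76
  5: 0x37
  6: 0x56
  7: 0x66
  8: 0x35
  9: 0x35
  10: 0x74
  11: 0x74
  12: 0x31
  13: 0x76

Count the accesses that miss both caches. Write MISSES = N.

MISSES = 6

#0 0x76→b29/s1 MISS; vc=[]
#1 0x57→b21/s1 MISS; vc=[29]
#2 0x56→b21/s1 L1-HIT; vc=[29]
#3 0x40→b16/s0 MISS; vc=[29]
#4 0x76→b29/s1 VC-HIT; vc=[21]
#5 0x37→b13/s1 MISS; vc=[21,29]
#6 0x56→b21/s1 VC-HIT; vc=[13,29]
#7 0x66→b25/s1 MISS; vc=[13,29,21]
#8 0x35→b13/s1 VC-HIT; vc=[25,29,21]
#9 0x35→b13/s1 L1-HIT; vc=[25,29,21]
#10 0x74→b29/s1 VC-HIT; vc=[25,13,21]
#11 0x74→b29/s1 L1-HIT; vc=[25,13,21]
#12 0x31→b12/s0 MISS; vc=[25,13,21,16]
#13 0x76→b29/s1 L1-HIT; vc=[25,13,21,16]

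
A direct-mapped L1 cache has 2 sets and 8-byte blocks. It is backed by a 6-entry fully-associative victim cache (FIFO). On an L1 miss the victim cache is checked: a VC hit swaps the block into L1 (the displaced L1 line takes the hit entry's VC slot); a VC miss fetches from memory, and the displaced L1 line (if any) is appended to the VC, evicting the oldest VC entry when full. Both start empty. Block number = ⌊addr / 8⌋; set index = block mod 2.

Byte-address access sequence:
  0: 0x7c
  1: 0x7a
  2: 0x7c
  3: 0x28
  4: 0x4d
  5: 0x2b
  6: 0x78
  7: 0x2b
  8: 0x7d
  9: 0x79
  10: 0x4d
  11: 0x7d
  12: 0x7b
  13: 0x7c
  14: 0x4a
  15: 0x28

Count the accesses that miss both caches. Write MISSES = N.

  [0] addr=0x7c blk=15 s=1: MISS | VC []
  [1] addr=0x7a blk=15 s=1: L1-HIT | VC []
  [2] addr=0x7c blk=15 s=1: L1-HIT | VC []
  [3] addr=0x28 blk=5 s=1: MISS | VC [15]
  [4] addr=0x4d blk=9 s=1: MISS | VC [15, 5]
  [5] addr=0x2b blk=5 s=1: VC-HIT | VC [15, 9]
  [6] addr=0x78 blk=15 s=1: VC-HIT | VC [5, 9]
  [7] addr=0x2b blk=5 s=1: VC-HIT | VC [15, 9]
  [8] addr=0x7d blk=15 s=1: VC-HIT | VC [5, 9]
  [9] addr=0x79 blk=15 s=1: L1-HIT | VC [5, 9]
  [10] addr=0x4d blk=9 s=1: VC-HIT | VC [5, 15]
  [11] addr=0x7d blk=15 s=1: VC-HIT | VC [5, 9]
  [12] addr=0x7b blk=15 s=1: L1-HIT | VC [5, 9]
  [13] addr=0x7c blk=15 s=1: L1-HIT | VC [5, 9]
  [14] addr=0x4a blk=9 s=1: VC-HIT | VC [5, 15]
  [15] addr=0x28 blk=5 s=1: VC-HIT | VC [9, 15]

MISSES = 3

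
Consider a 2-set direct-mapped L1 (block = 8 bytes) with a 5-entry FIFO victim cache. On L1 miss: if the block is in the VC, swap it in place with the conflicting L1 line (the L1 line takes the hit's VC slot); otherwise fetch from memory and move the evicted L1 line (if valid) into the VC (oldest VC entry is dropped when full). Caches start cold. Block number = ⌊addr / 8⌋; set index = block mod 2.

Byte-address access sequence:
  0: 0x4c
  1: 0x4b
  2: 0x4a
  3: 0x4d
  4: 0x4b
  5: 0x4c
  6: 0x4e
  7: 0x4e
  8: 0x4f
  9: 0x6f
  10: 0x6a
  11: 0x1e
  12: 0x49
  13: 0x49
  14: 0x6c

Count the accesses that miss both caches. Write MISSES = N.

MISSES = 3

0: 0x4c (blk 9, set 1) → MISS  vc=[]
1: 0x4b (blk 9, set 1) → L1-HIT  vc=[]
2: 0x4a (blk 9, set 1) → L1-HIT  vc=[]
3: 0x4d (blk 9, set 1) → L1-HIT  vc=[]
4: 0x4b (blk 9, set 1) → L1-HIT  vc=[]
5: 0x4c (blk 9, set 1) → L1-HIT  vc=[]
6: 0x4e (blk 9, set 1) → L1-HIT  vc=[]
7: 0x4e (blk 9, set 1) → L1-HIT  vc=[]
8: 0x4f (blk 9, set 1) → L1-HIT  vc=[]
9: 0x6f (blk 13, set 1) → MISS  vc=[9]
10: 0x6a (blk 13, set 1) → L1-HIT  vc=[9]
11: 0x1e (blk 3, set 1) → MISS  vc=[9, 13]
12: 0x49 (blk 9, set 1) → VC-HIT  vc=[3, 13]
13: 0x49 (blk 9, set 1) → L1-HIT  vc=[3, 13]
14: 0x6c (blk 13, set 1) → VC-HIT  vc=[3, 9]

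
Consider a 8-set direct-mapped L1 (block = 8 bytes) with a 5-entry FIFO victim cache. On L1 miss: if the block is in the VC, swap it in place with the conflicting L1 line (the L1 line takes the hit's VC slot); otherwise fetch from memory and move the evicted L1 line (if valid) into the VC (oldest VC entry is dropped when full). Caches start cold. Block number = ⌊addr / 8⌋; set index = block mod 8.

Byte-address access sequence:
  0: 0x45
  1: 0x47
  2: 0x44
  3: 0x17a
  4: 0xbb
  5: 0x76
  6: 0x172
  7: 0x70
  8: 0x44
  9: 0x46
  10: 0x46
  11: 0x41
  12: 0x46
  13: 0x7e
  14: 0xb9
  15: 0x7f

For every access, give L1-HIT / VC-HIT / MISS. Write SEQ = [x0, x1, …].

SEQ = [MISS, L1-HIT, L1-HIT, MISS, MISS, MISS, MISS, VC-HIT, L1-HIT, L1-HIT, L1-HIT, L1-HIT, L1-HIT, MISS, VC-HIT, VC-HIT]

#0 0x45→b8/s0 MISS; vc=[]
#1 0x47→b8/s0 L1-HIT; vc=[]
#2 0x44→b8/s0 L1-HIT; vc=[]
#3 0x17a→b47/s7 MISS; vc=[]
#4 0xbb→b23/s7 MISS; vc=[47]
#5 0x76→b14/s6 MISS; vc=[47]
#6 0x172→b46/s6 MISS; vc=[47,14]
#7 0x70→b14/s6 VC-HIT; vc=[47,46]
#8 0x44→b8/s0 L1-HIT; vc=[47,46]
#9 0x46→b8/s0 L1-HIT; vc=[47,46]
#10 0x46→b8/s0 L1-HIT; vc=[47,46]
#11 0x41→b8/s0 L1-HIT; vc=[47,46]
#12 0x46→b8/s0 L1-HIT; vc=[47,46]
#13 0x7e→b15/s7 MISS; vc=[47,46,23]
#14 0xb9→b23/s7 VC-HIT; vc=[47,46,15]
#15 0x7f→b15/s7 VC-HIT; vc=[47,46,23]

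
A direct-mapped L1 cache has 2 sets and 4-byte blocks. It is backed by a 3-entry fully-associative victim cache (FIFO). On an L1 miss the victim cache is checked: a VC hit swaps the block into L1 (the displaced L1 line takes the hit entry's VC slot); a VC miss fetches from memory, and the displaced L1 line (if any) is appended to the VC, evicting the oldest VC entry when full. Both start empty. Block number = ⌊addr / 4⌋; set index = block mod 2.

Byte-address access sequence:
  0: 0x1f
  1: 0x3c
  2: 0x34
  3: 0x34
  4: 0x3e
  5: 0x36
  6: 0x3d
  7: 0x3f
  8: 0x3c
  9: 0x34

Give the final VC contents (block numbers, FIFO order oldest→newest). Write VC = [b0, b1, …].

VC = [7, 15]

0: 0x1f (blk 7, set 1) → MISS  vc=[]
1: 0x3c (blk 15, set 1) → MISS  vc=[7]
2: 0x34 (blk 13, set 1) → MISS  vc=[7, 15]
3: 0x34 (blk 13, set 1) → L1-HIT  vc=[7, 15]
4: 0x3e (blk 15, set 1) → VC-HIT  vc=[7, 13]
5: 0x36 (blk 13, set 1) → VC-HIT  vc=[7, 15]
6: 0x3d (blk 15, set 1) → VC-HIT  vc=[7, 13]
7: 0x3f (blk 15, set 1) → L1-HIT  vc=[7, 13]
8: 0x3c (blk 15, set 1) → L1-HIT  vc=[7, 13]
9: 0x34 (blk 13, set 1) → VC-HIT  vc=[7, 15]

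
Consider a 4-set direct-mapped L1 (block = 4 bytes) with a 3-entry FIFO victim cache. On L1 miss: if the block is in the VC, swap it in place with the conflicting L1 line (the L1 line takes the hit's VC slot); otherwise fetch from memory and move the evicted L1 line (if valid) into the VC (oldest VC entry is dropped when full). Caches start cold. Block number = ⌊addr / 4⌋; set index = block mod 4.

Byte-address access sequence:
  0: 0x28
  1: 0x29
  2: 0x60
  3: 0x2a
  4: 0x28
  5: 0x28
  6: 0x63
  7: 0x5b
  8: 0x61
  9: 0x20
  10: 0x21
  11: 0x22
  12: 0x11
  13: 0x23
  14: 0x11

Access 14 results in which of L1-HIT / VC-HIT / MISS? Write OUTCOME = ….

#0 0x28→b10/s2 MISS; vc=[]
#1 0x29→b10/s2 L1-HIT; vc=[]
#2 0x60→b24/s0 MISS; vc=[]
#3 0x2a→b10/s2 L1-HIT; vc=[]
#4 0x28→b10/s2 L1-HIT; vc=[]
#5 0x28→b10/s2 L1-HIT; vc=[]
#6 0x63→b24/s0 L1-HIT; vc=[]
#7 0x5b→b22/s2 MISS; vc=[10]
#8 0x61→b24/s0 L1-HIT; vc=[10]
#9 0x20→b8/s0 MISS; vc=[10,24]
#10 0x21→b8/s0 L1-HIT; vc=[10,24]
#11 0x22→b8/s0 L1-HIT; vc=[10,24]
#12 0x11→b4/s0 MISS; vc=[10,24,8]
#13 0x23→b8/s0 VC-HIT; vc=[10,24,4]
#14 0x11→b4/s0 VC-HIT; vc=[10,24,8]

OUTCOME = VC-HIT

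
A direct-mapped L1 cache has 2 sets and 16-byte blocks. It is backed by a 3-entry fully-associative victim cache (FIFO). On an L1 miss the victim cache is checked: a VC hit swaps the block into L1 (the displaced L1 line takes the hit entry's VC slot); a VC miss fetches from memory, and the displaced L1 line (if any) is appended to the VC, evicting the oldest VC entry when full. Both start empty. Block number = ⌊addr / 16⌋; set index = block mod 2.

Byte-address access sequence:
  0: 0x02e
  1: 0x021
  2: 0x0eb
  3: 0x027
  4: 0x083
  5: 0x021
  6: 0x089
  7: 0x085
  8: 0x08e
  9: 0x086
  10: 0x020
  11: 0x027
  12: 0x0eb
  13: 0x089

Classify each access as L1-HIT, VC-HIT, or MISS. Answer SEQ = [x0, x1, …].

#0 0x2e→b2/s0 MISS; vc=[]
#1 0x21→b2/s0 L1-HIT; vc=[]
#2 0xeb→b14/s0 MISS; vc=[2]
#3 0x27→b2/s0 VC-HIT; vc=[14]
#4 0x83→b8/s0 MISS; vc=[14,2]
#5 0x21→b2/s0 VC-HIT; vc=[14,8]
#6 0x89→b8/s0 VC-HIT; vc=[14,2]
#7 0x85→b8/s0 L1-HIT; vc=[14,2]
#8 0x8e→b8/s0 L1-HIT; vc=[14,2]
#9 0x86→b8/s0 L1-HIT; vc=[14,2]
#10 0x20→b2/s0 VC-HIT; vc=[14,8]
#11 0x27→b2/s0 L1-HIT; vc=[14,8]
#12 0xeb→b14/s0 VC-HIT; vc=[2,8]
#13 0x89→b8/s0 VC-HIT; vc=[2,14]

SEQ = [MISS, L1-HIT, MISS, VC-HIT, MISS, VC-HIT, VC-HIT, L1-HIT, L1-HIT, L1-HIT, VC-HIT, L1-HIT, VC-HIT, VC-HIT]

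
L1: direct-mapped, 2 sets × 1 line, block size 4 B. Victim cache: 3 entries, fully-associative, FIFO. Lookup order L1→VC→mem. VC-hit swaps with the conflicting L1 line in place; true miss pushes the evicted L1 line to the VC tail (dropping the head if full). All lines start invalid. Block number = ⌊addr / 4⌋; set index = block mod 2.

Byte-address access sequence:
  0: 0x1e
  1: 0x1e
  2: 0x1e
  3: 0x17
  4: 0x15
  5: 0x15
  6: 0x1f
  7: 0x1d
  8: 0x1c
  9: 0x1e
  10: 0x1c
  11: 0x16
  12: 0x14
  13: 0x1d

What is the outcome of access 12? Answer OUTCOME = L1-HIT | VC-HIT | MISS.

OUTCOME = L1-HIT

  [0] addr=0x1e blk=7 s=1: MISS | VC []
  [1] addr=0x1e blk=7 s=1: L1-HIT | VC []
  [2] addr=0x1e blk=7 s=1: L1-HIT | VC []
  [3] addr=0x17 blk=5 s=1: MISS | VC [7]
  [4] addr=0x15 blk=5 s=1: L1-HIT | VC [7]
  [5] addr=0x15 blk=5 s=1: L1-HIT | VC [7]
  [6] addr=0x1f blk=7 s=1: VC-HIT | VC [5]
  [7] addr=0x1d blk=7 s=1: L1-HIT | VC [5]
  [8] addr=0x1c blk=7 s=1: L1-HIT | VC [5]
  [9] addr=0x1e blk=7 s=1: L1-HIT | VC [5]
  [10] addr=0x1c blk=7 s=1: L1-HIT | VC [5]
  [11] addr=0x16 blk=5 s=1: VC-HIT | VC [7]
  [12] addr=0x14 blk=5 s=1: L1-HIT | VC [7]
  [13] addr=0x1d blk=7 s=1: VC-HIT | VC [5]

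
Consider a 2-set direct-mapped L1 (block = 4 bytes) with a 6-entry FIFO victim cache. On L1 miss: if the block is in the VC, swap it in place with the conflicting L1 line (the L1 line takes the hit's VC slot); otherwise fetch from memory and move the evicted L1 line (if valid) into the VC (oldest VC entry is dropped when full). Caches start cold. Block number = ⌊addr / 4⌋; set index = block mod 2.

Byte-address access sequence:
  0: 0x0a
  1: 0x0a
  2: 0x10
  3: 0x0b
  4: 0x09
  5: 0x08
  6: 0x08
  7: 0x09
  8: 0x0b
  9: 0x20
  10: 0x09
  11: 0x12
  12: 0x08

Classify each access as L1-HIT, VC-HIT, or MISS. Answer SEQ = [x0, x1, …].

0: 0xa (blk 2, set 0) → MISS  vc=[]
1: 0xa (blk 2, set 0) → L1-HIT  vc=[]
2: 0x10 (blk 4, set 0) → MISS  vc=[2]
3: 0xb (blk 2, set 0) → VC-HIT  vc=[4]
4: 0x9 (blk 2, set 0) → L1-HIT  vc=[4]
5: 0x8 (blk 2, set 0) → L1-HIT  vc=[4]
6: 0x8 (blk 2, set 0) → L1-HIT  vc=[4]
7: 0x9 (blk 2, set 0) → L1-HIT  vc=[4]
8: 0xb (blk 2, set 0) → L1-HIT  vc=[4]
9: 0x20 (blk 8, set 0) → MISS  vc=[4, 2]
10: 0x9 (blk 2, set 0) → VC-HIT  vc=[4, 8]
11: 0x12 (blk 4, set 0) → VC-HIT  vc=[2, 8]
12: 0x8 (blk 2, set 0) → VC-HIT  vc=[4, 8]

SEQ = [MISS, L1-HIT, MISS, VC-HIT, L1-HIT, L1-HIT, L1-HIT, L1-HIT, L1-HIT, MISS, VC-HIT, VC-HIT, VC-HIT]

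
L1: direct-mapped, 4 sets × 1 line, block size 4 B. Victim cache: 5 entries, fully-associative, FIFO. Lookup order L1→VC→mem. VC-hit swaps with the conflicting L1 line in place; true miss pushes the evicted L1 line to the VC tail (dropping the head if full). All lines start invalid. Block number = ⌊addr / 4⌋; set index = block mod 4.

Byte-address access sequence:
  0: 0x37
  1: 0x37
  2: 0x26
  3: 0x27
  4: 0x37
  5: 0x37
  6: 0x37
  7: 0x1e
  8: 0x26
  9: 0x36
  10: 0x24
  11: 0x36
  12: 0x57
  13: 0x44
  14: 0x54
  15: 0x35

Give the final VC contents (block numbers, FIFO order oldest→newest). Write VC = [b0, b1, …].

VC = [9, 21, 17]

  [0] addr=0x37 blk=13 s=1: MISS | VC []
  [1] addr=0x37 blk=13 s=1: L1-HIT | VC []
  [2] addr=0x26 blk=9 s=1: MISS | VC [13]
  [3] addr=0x27 blk=9 s=1: L1-HIT | VC [13]
  [4] addr=0x37 blk=13 s=1: VC-HIT | VC [9]
  [5] addr=0x37 blk=13 s=1: L1-HIT | VC [9]
  [6] addr=0x37 blk=13 s=1: L1-HIT | VC [9]
  [7] addr=0x1e blk=7 s=3: MISS | VC [9]
  [8] addr=0x26 blk=9 s=1: VC-HIT | VC [13]
  [9] addr=0x36 blk=13 s=1: VC-HIT | VC [9]
  [10] addr=0x24 blk=9 s=1: VC-HIT | VC [13]
  [11] addr=0x36 blk=13 s=1: VC-HIT | VC [9]
  [12] addr=0x57 blk=21 s=1: MISS | VC [9, 13]
  [13] addr=0x44 blk=17 s=1: MISS | VC [9, 13, 21]
  [14] addr=0x54 blk=21 s=1: VC-HIT | VC [9, 13, 17]
  [15] addr=0x35 blk=13 s=1: VC-HIT | VC [9, 21, 17]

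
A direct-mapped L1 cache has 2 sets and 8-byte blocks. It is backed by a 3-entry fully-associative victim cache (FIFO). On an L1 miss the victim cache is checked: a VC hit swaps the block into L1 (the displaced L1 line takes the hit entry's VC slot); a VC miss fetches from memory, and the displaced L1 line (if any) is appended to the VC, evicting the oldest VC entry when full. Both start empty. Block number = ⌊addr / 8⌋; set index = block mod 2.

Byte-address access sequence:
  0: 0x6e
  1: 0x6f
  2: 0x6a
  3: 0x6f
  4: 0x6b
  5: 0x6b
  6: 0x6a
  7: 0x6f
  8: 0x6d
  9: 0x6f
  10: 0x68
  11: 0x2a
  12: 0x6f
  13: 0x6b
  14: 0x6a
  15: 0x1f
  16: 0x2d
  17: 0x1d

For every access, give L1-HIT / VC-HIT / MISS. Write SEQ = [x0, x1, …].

#0 0x6e→b13/s1 MISS; vc=[]
#1 0x6f→b13/s1 L1-HIT; vc=[]
#2 0x6a→b13/s1 L1-HIT; vc=[]
#3 0x6f→b13/s1 L1-HIT; vc=[]
#4 0x6b→b13/s1 L1-HIT; vc=[]
#5 0x6b→b13/s1 L1-HIT; vc=[]
#6 0x6a→b13/s1 L1-HIT; vc=[]
#7 0x6f→b13/s1 L1-HIT; vc=[]
#8 0x6d→b13/s1 L1-HIT; vc=[]
#9 0x6f→b13/s1 L1-HIT; vc=[]
#10 0x68→b13/s1 L1-HIT; vc=[]
#11 0x2a→b5/s1 MISS; vc=[13]
#12 0x6f→b13/s1 VC-HIT; vc=[5]
#13 0x6b→b13/s1 L1-HIT; vc=[5]
#14 0x6a→b13/s1 L1-HIT; vc=[5]
#15 0x1f→b3/s1 MISS; vc=[5,13]
#16 0x2d→b5/s1 VC-HIT; vc=[3,13]
#17 0x1d→b3/s1 VC-HIT; vc=[5,13]

SEQ = [MISS, L1-HIT, L1-HIT, L1-HIT, L1-HIT, L1-HIT, L1-HIT, L1-HIT, L1-HIT, L1-HIT, L1-HIT, MISS, VC-HIT, L1-HIT, L1-HIT, MISS, VC-HIT, VC-HIT]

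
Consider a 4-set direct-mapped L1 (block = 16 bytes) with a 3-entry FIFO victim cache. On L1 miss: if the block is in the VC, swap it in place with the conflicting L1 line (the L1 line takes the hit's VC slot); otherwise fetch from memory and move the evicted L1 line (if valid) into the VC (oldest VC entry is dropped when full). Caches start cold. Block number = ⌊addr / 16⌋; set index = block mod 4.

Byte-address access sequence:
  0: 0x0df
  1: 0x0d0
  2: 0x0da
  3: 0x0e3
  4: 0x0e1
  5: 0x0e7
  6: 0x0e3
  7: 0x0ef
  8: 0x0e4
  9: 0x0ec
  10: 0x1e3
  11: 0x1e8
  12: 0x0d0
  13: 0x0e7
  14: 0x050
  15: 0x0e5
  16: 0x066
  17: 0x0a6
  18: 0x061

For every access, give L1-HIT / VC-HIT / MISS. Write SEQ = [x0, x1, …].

  [0] addr=0xdf blk=13 s=1: MISS | VC []
  [1] addr=0xd0 blk=13 s=1: L1-HIT | VC []
  [2] addr=0xda blk=13 s=1: L1-HIT | VC []
  [3] addr=0xe3 blk=14 s=2: MISS | VC []
  [4] addr=0xe1 blk=14 s=2: L1-HIT | VC []
  [5] addr=0xe7 blk=14 s=2: L1-HIT | VC []
  [6] addr=0xe3 blk=14 s=2: L1-HIT | VC []
  [7] addr=0xef blk=14 s=2: L1-HIT | VC []
  [8] addr=0xe4 blk=14 s=2: L1-HIT | VC []
  [9] addr=0xec blk=14 s=2: L1-HIT | VC []
  [10] addr=0x1e3 blk=30 s=2: MISS | VC [14]
  [11] addr=0x1e8 blk=30 s=2: L1-HIT | VC [14]
  [12] addr=0xd0 blk=13 s=1: L1-HIT | VC [14]
  [13] addr=0xe7 blk=14 s=2: VC-HIT | VC [30]
  [14] addr=0x50 blk=5 s=1: MISS | VC [30, 13]
  [15] addr=0xe5 blk=14 s=2: L1-HIT | VC [30, 13]
  [16] addr=0x66 blk=6 s=2: MISS | VC [30, 13, 14]
  [17] addr=0xa6 blk=10 s=2: MISS | VC [13, 14, 6]
  [18] addr=0x61 blk=6 s=2: VC-HIT | VC [13, 14, 10]

SEQ = [MISS, L1-HIT, L1-HIT, MISS, L1-HIT, L1-HIT, L1-HIT, L1-HIT, L1-HIT, L1-HIT, MISS, L1-HIT, L1-HIT, VC-HIT, MISS, L1-HIT, MISS, MISS, VC-HIT]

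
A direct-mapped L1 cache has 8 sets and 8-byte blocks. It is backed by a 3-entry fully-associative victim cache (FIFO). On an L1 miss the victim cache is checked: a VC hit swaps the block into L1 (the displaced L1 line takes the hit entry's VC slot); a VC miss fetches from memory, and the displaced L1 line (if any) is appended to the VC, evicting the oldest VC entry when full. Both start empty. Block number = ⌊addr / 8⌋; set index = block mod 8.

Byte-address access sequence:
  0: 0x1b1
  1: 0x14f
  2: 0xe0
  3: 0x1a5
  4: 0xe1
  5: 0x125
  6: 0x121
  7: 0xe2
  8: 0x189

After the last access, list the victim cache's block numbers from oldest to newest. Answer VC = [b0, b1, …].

VC = [52, 36, 41]

  [0] addr=0x1b1 blk=54 s=6: MISS | VC []
  [1] addr=0x14f blk=41 s=1: MISS | VC []
  [2] addr=0xe0 blk=28 s=4: MISS | VC []
  [3] addr=0x1a5 blk=52 s=4: MISS | VC [28]
  [4] addr=0xe1 blk=28 s=4: VC-HIT | VC [52]
  [5] addr=0x125 blk=36 s=4: MISS | VC [52, 28]
  [6] addr=0x121 blk=36 s=4: L1-HIT | VC [52, 28]
  [7] addr=0xe2 blk=28 s=4: VC-HIT | VC [52, 36]
  [8] addr=0x189 blk=49 s=1: MISS | VC [52, 36, 41]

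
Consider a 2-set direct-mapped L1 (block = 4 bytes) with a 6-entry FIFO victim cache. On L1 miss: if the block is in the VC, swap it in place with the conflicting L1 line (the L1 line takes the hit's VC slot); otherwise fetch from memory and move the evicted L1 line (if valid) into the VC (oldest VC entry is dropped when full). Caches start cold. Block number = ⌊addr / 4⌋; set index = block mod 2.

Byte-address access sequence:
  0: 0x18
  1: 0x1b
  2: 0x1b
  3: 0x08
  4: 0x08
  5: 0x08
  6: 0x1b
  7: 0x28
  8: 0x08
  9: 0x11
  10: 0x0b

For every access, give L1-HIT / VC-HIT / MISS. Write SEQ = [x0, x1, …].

#0 0x18→b6/s0 MISS; vc=[]
#1 0x1b→b6/s0 L1-HIT; vc=[]
#2 0x1b→b6/s0 L1-HIT; vc=[]
#3 0x8→b2/s0 MISS; vc=[6]
#4 0x8→b2/s0 L1-HIT; vc=[6]
#5 0x8→b2/s0 L1-HIT; vc=[6]
#6 0x1b→b6/s0 VC-HIT; vc=[2]
#7 0x28→b10/s0 MISS; vc=[2,6]
#8 0x8→b2/s0 VC-HIT; vc=[10,6]
#9 0x11→b4/s0 MISS; vc=[10,6,2]
#10 0xb→b2/s0 VC-HIT; vc=[10,6,4]

SEQ = [MISS, L1-HIT, L1-HIT, MISS, L1-HIT, L1-HIT, VC-HIT, MISS, VC-HIT, MISS, VC-HIT]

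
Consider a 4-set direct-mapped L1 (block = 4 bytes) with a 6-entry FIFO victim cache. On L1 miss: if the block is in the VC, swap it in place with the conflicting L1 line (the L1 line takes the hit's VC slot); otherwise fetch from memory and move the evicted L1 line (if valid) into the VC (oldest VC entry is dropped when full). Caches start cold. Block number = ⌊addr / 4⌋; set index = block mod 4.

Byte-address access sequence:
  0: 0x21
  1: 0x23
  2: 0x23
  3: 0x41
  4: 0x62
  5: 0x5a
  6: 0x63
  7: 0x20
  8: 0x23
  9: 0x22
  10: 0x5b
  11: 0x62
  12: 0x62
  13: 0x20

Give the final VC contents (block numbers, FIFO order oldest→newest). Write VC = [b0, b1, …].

VC = [24, 16]

0: 0x21 (blk 8, set 0) → MISS  vc=[]
1: 0x23 (blk 8, set 0) → L1-HIT  vc=[]
2: 0x23 (blk 8, set 0) → L1-HIT  vc=[]
3: 0x41 (blk 16, set 0) → MISS  vc=[8]
4: 0x62 (blk 24, set 0) → MISS  vc=[8, 16]
5: 0x5a (blk 22, set 2) → MISS  vc=[8, 16]
6: 0x63 (blk 24, set 0) → L1-HIT  vc=[8, 16]
7: 0x20 (blk 8, set 0) → VC-HIT  vc=[24, 16]
8: 0x23 (blk 8, set 0) → L1-HIT  vc=[24, 16]
9: 0x22 (blk 8, set 0) → L1-HIT  vc=[24, 16]
10: 0x5b (blk 22, set 2) → L1-HIT  vc=[24, 16]
11: 0x62 (blk 24, set 0) → VC-HIT  vc=[8, 16]
12: 0x62 (blk 24, set 0) → L1-HIT  vc=[8, 16]
13: 0x20 (blk 8, set 0) → VC-HIT  vc=[24, 16]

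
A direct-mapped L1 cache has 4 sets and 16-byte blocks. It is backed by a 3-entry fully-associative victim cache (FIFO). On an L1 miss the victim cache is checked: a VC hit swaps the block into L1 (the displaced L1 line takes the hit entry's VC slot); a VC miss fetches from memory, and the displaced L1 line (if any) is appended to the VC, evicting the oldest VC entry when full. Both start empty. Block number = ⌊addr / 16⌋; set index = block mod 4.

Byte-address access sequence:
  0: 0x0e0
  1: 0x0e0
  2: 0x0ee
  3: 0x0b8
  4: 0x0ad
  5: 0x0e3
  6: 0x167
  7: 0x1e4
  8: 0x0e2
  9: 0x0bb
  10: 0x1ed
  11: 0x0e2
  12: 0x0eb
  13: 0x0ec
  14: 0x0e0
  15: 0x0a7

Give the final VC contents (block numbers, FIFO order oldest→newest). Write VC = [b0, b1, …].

#0 0xe0→b14/s2 MISS; vc=[]
#1 0xe0→b14/s2 L1-HIT; vc=[]
#2 0xee→b14/s2 L1-HIT; vc=[]
#3 0xb8→b11/s3 MISS; vc=[]
#4 0xad→b10/s2 MISS; vc=[14]
#5 0xe3→b14/s2 VC-HIT; vc=[10]
#6 0x167→b22/s2 MISS; vc=[10,14]
#7 0x1e4→b30/s2 MISS; vc=[10,14,22]
#8 0xe2→b14/s2 VC-HIT; vc=[10,30,22]
#9 0xbb→b11/s3 L1-HIT; vc=[10,30,22]
#10 0x1ed→b30/s2 VC-HIT; vc=[10,14,22]
#11 0xe2→b14/s2 VC-HIT; vc=[10,30,22]
#12 0xeb→b14/s2 L1-HIT; vc=[10,30,22]
#13 0xec→b14/s2 L1-HIT; vc=[10,30,22]
#14 0xe0→b14/s2 L1-HIT; vc=[10,30,22]
#15 0xa7→b10/s2 VC-HIT; vc=[14,30,22]

VC = [14, 30, 22]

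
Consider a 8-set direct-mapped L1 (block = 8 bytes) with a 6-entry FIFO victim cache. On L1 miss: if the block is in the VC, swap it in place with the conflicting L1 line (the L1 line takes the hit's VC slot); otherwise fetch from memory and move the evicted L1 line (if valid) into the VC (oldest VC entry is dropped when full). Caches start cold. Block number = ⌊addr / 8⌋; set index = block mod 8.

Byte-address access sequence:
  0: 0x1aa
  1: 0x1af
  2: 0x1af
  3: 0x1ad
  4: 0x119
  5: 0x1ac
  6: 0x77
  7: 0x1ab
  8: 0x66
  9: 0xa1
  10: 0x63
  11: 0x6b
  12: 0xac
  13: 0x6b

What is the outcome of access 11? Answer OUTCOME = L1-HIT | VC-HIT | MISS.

  [0] addr=0x1aa blk=53 s=5: MISS | VC []
  [1] addr=0x1af blk=53 s=5: L1-HIT | VC []
  [2] addr=0x1af blk=53 s=5: L1-HIT | VC []
  [3] addr=0x1ad blk=53 s=5: L1-HIT | VC []
  [4] addr=0x119 blk=35 s=3: MISS | VC []
  [5] addr=0x1ac blk=53 s=5: L1-HIT | VC []
  [6] addr=0x77 blk=14 s=6: MISS | VC []
  [7] addr=0x1ab blk=53 s=5: L1-HIT | VC []
  [8] addr=0x66 blk=12 s=4: MISS | VC []
  [9] addr=0xa1 blk=20 s=4: MISS | VC [12]
  [10] addr=0x63 blk=12 s=4: VC-HIT | VC [20]
  [11] addr=0x6b blk=13 s=5: MISS | VC [20, 53]
  [12] addr=0xac blk=21 s=5: MISS | VC [20, 53, 13]
  [13] addr=0x6b blk=13 s=5: VC-HIT | VC [20, 53, 21]

OUTCOME = MISS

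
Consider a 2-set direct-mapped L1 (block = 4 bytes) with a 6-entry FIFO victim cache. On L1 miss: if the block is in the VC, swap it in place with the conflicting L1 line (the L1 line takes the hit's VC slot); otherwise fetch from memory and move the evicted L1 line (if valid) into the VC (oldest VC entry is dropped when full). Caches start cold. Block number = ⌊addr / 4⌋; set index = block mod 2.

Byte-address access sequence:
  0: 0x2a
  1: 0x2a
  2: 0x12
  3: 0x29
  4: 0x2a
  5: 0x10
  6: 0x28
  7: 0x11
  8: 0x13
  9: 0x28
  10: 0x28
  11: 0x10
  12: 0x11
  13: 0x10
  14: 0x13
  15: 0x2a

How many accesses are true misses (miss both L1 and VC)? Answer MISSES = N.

MISSES = 2

#0 0x2a→b10/s0 MISS; vc=[]
#1 0x2a→b10/s0 L1-HIT; vc=[]
#2 0x12→b4/s0 MISS; vc=[10]
#3 0x29→b10/s0 VC-HIT; vc=[4]
#4 0x2a→b10/s0 L1-HIT; vc=[4]
#5 0x10→b4/s0 VC-HIT; vc=[10]
#6 0x28→b10/s0 VC-HIT; vc=[4]
#7 0x11→b4/s0 VC-HIT; vc=[10]
#8 0x13→b4/s0 L1-HIT; vc=[10]
#9 0x28→b10/s0 VC-HIT; vc=[4]
#10 0x28→b10/s0 L1-HIT; vc=[4]
#11 0x10→b4/s0 VC-HIT; vc=[10]
#12 0x11→b4/s0 L1-HIT; vc=[10]
#13 0x10→b4/s0 L1-HIT; vc=[10]
#14 0x13→b4/s0 L1-HIT; vc=[10]
#15 0x2a→b10/s0 VC-HIT; vc=[4]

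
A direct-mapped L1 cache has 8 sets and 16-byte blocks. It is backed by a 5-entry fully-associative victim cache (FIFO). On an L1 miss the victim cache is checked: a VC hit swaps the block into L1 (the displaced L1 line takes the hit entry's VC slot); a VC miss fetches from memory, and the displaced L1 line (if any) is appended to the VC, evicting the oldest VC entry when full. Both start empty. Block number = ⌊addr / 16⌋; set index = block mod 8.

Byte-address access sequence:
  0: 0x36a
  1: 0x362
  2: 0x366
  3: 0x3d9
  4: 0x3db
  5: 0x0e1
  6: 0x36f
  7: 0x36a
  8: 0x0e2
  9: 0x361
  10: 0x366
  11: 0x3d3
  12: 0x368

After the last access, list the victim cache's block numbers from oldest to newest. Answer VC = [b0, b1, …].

#0 0x36a→b54/s6 MISS; vc=[]
#1 0x362→b54/s6 L1-HIT; vc=[]
#2 0x366→b54/s6 L1-HIT; vc=[]
#3 0x3d9→b61/s5 MISS; vc=[]
#4 0x3db→b61/s5 L1-HIT; vc=[]
#5 0xe1→b14/s6 MISS; vc=[54]
#6 0x36f→b54/s6 VC-HIT; vc=[14]
#7 0x36a→b54/s6 L1-HIT; vc=[14]
#8 0xe2→b14/s6 VC-HIT; vc=[54]
#9 0x361→b54/s6 VC-HIT; vc=[14]
#10 0x366→b54/s6 L1-HIT; vc=[14]
#11 0x3d3→b61/s5 L1-HIT; vc=[14]
#12 0x368→b54/s6 L1-HIT; vc=[14]

VC = [14]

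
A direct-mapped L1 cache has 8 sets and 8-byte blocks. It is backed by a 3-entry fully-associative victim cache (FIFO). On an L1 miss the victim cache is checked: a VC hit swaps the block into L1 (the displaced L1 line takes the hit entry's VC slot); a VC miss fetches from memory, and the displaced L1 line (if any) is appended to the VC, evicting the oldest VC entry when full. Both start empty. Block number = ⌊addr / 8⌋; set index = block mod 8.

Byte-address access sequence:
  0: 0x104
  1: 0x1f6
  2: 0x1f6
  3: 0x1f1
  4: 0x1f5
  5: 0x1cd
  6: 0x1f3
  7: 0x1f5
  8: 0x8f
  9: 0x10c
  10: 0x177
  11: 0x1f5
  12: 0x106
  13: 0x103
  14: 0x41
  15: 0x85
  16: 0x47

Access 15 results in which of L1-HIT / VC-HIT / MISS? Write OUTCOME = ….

#0 0x104→b32/s0 MISS; vc=[]
#1 0x1f6→b62/s6 MISS; vc=[]
#2 0x1f6→b62/s6 L1-HIT; vc=[]
#3 0x1f1→b62/s6 L1-HIT; vc=[]
#4 0x1f5→b62/s6 L1-HIT; vc=[]
#5 0x1cd→b57/s1 MISS; vc=[]
#6 0x1f3→b62/s6 L1-HIT; vc=[]
#7 0x1f5→b62/s6 L1-HIT; vc=[]
#8 0x8f→b17/s1 MISS; vc=[57]
#9 0x10c→b33/s1 MISS; vc=[57,17]
#10 0x177→b46/s6 MISS; vc=[57,17,62]
#11 0x1f5→b62/s6 VC-HIT; vc=[57,17,46]
#12 0x106→b32/s0 L1-HIT; vc=[57,17,46]
#13 0x103→b32/s0 L1-HIT; vc=[57,17,46]
#14 0x41→b8/s0 MISS; vc=[17,46,32]
#15 0x85→b16/s0 MISS; vc=[46,32,8]
#16 0x47→b8/s0 VC-HIT; vc=[46,32,16]

OUTCOME = MISS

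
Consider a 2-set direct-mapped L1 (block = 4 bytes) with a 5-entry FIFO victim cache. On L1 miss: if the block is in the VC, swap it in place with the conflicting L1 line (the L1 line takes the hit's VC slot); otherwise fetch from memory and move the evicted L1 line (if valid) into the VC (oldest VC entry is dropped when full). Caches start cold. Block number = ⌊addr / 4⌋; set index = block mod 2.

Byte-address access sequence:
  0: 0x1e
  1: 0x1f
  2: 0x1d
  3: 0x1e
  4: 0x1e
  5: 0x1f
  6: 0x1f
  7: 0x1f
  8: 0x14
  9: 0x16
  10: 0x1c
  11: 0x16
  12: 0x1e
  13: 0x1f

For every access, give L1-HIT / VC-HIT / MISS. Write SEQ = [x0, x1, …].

SEQ = [MISS, L1-HIT, L1-HIT, L1-HIT, L1-HIT, L1-HIT, L1-HIT, L1-HIT, MISS, L1-HIT, VC-HIT, VC-HIT, VC-HIT, L1-HIT]

0: 0x1e (blk 7, set 1) → MISS  vc=[]
1: 0x1f (blk 7, set 1) → L1-HIT  vc=[]
2: 0x1d (blk 7, set 1) → L1-HIT  vc=[]
3: 0x1e (blk 7, set 1) → L1-HIT  vc=[]
4: 0x1e (blk 7, set 1) → L1-HIT  vc=[]
5: 0x1f (blk 7, set 1) → L1-HIT  vc=[]
6: 0x1f (blk 7, set 1) → L1-HIT  vc=[]
7: 0x1f (blk 7, set 1) → L1-HIT  vc=[]
8: 0x14 (blk 5, set 1) → MISS  vc=[7]
9: 0x16 (blk 5, set 1) → L1-HIT  vc=[7]
10: 0x1c (blk 7, set 1) → VC-HIT  vc=[5]
11: 0x16 (blk 5, set 1) → VC-HIT  vc=[7]
12: 0x1e (blk 7, set 1) → VC-HIT  vc=[5]
13: 0x1f (blk 7, set 1) → L1-HIT  vc=[5]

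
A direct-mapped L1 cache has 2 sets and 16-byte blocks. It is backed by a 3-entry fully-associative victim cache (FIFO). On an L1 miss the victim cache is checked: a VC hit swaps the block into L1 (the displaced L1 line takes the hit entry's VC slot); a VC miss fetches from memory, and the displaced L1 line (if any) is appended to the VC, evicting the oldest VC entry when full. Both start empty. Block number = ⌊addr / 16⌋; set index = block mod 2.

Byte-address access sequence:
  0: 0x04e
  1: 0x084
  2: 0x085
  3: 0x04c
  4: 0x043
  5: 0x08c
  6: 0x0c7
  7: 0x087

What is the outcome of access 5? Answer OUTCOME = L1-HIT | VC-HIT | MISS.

OUTCOME = VC-HIT

  [0] addr=0x4e blk=4 s=0: MISS | VC []
  [1] addr=0x84 blk=8 s=0: MISS | VC [4]
  [2] addr=0x85 blk=8 s=0: L1-HIT | VC [4]
  [3] addr=0x4c blk=4 s=0: VC-HIT | VC [8]
  [4] addr=0x43 blk=4 s=0: L1-HIT | VC [8]
  [5] addr=0x8c blk=8 s=0: VC-HIT | VC [4]
  [6] addr=0xc7 blk=12 s=0: MISS | VC [4, 8]
  [7] addr=0x87 blk=8 s=0: VC-HIT | VC [4, 12]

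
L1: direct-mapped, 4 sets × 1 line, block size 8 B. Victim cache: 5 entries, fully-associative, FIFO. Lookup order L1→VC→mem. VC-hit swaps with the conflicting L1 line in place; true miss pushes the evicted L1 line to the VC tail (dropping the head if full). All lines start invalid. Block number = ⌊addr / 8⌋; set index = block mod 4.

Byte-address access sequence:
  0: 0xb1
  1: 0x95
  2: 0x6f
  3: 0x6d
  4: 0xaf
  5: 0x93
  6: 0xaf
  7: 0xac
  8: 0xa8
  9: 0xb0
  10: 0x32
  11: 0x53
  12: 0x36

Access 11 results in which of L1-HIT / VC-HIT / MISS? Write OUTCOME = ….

#0 0xb1→b22/s2 MISS; vc=[]
#1 0x95→b18/s2 MISS; vc=[22]
#2 0x6f→b13/s1 MISS; vc=[22]
#3 0x6d→b13/s1 L1-HIT; vc=[22]
#4 0xaf→b21/s1 MISS; vc=[22,13]
#5 0x93→b18/s2 L1-HIT; vc=[22,13]
#6 0xaf→b21/s1 L1-HIT; vc=[22,13]
#7 0xac→b21/s1 L1-HIT; vc=[22,13]
#8 0xa8→b21/s1 L1-HIT; vc=[22,13]
#9 0xb0→b22/s2 VC-HIT; vc=[18,13]
#10 0x32→b6/s2 MISS; vc=[18,13,22]
#11 0x53→b10/s2 MISS; vc=[18,13,22,6]
#12 0x36→b6/s2 VC-HIT; vc=[18,13,22,10]

OUTCOME = MISS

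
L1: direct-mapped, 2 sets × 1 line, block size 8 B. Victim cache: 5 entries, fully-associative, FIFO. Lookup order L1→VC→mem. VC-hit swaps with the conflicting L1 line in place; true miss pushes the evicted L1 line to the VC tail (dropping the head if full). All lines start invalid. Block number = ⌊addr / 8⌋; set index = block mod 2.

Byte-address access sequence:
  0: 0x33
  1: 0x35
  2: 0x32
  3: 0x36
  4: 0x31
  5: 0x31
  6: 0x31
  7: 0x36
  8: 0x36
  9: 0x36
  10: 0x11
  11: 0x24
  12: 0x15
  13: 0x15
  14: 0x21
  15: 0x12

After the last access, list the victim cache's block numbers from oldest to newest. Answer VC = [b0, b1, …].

0: 0x33 (blk 6, set 0) → MISS  vc=[]
1: 0x35 (blk 6, set 0) → L1-HIT  vc=[]
2: 0x32 (blk 6, set 0) → L1-HIT  vc=[]
3: 0x36 (blk 6, set 0) → L1-HIT  vc=[]
4: 0x31 (blk 6, set 0) → L1-HIT  vc=[]
5: 0x31 (blk 6, set 0) → L1-HIT  vc=[]
6: 0x31 (blk 6, set 0) → L1-HIT  vc=[]
7: 0x36 (blk 6, set 0) → L1-HIT  vc=[]
8: 0x36 (blk 6, set 0) → L1-HIT  vc=[]
9: 0x36 (blk 6, set 0) → L1-HIT  vc=[]
10: 0x11 (blk 2, set 0) → MISS  vc=[6]
11: 0x24 (blk 4, set 0) → MISS  vc=[6, 2]
12: 0x15 (blk 2, set 0) → VC-HIT  vc=[6, 4]
13: 0x15 (blk 2, set 0) → L1-HIT  vc=[6, 4]
14: 0x21 (blk 4, set 0) → VC-HIT  vc=[6, 2]
15: 0x12 (blk 2, set 0) → VC-HIT  vc=[6, 4]

VC = [6, 4]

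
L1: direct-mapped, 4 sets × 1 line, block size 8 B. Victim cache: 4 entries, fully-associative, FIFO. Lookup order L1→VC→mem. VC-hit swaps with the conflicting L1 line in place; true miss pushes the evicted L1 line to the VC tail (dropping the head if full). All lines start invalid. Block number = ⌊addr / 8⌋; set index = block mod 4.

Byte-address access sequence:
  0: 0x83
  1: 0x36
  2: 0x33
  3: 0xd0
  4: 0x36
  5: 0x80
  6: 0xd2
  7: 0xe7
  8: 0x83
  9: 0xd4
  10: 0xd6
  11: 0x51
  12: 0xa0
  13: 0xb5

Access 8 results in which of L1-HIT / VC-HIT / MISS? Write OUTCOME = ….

OUTCOME = VC-HIT

#0 0x83→b16/s0 MISS; vc=[]
#1 0x36→b6/s2 MISS; vc=[]
#2 0x33→b6/s2 L1-HIT; vc=[]
#3 0xd0→b26/s2 MISS; vc=[6]
#4 0x36→b6/s2 VC-HIT; vc=[26]
#5 0x80→b16/s0 L1-HIT; vc=[26]
#6 0xd2→b26/s2 VC-HIT; vc=[6]
#7 0xe7→b28/s0 MISS; vc=[6,16]
#8 0x83→b16/s0 VC-HIT; vc=[6,28]
#9 0xd4→b26/s2 L1-HIT; vc=[6,28]
#10 0xd6→b26/s2 L1-HIT; vc=[6,28]
#11 0x51→b10/s2 MISS; vc=[6,28,26]
#12 0xa0→b20/s0 MISS; vc=[6,28,26,16]
#13 0xb5→b22/s2 MISS; vc=[28,26,16,10]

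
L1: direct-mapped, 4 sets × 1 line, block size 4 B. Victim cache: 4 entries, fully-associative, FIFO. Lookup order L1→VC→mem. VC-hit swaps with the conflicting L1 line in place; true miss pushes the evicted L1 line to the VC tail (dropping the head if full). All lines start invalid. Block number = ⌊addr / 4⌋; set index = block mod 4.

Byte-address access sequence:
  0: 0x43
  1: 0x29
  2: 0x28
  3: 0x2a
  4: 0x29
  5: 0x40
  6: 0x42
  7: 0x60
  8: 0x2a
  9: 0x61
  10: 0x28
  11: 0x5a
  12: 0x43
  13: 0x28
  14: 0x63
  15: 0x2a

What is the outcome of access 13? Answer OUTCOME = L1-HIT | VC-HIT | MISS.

0: 0x43 (blk 16, set 0) → MISS  vc=[]
1: 0x29 (blk 10, set 2) → MISS  vc=[]
2: 0x28 (blk 10, set 2) → L1-HIT  vc=[]
3: 0x2a (blk 10, set 2) → L1-HIT  vc=[]
4: 0x29 (blk 10, set 2) → L1-HIT  vc=[]
5: 0x40 (blk 16, set 0) → L1-HIT  vc=[]
6: 0x42 (blk 16, set 0) → L1-HIT  vc=[]
7: 0x60 (blk 24, set 0) → MISS  vc=[16]
8: 0x2a (blk 10, set 2) → L1-HIT  vc=[16]
9: 0x61 (blk 24, set 0) → L1-HIT  vc=[16]
10: 0x28 (blk 10, set 2) → L1-HIT  vc=[16]
11: 0x5a (blk 22, set 2) → MISS  vc=[16, 10]
12: 0x43 (blk 16, set 0) → VC-HIT  vc=[24, 10]
13: 0x28 (blk 10, set 2) → VC-HIT  vc=[24, 22]
14: 0x63 (blk 24, set 0) → VC-HIT  vc=[16, 22]
15: 0x2a (blk 10, set 2) → L1-HIT  vc=[16, 22]

OUTCOME = VC-HIT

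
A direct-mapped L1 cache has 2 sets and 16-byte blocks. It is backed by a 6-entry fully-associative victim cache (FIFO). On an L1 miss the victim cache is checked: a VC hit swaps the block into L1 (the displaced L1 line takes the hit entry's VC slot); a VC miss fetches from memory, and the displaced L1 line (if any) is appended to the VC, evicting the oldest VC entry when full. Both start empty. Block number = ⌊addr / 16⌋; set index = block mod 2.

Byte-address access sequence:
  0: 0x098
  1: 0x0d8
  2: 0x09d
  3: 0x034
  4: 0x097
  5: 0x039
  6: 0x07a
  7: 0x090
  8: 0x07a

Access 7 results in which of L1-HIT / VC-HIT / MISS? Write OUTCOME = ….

OUTCOME = VC-HIT

  [0] addr=0x98 blk=9 s=1: MISS | VC []
  [1] addr=0xd8 blk=13 s=1: MISS | VC [9]
  [2] addr=0x9d blk=9 s=1: VC-HIT | VC [13]
  [3] addr=0x34 blk=3 s=1: MISS | VC [13, 9]
  [4] addr=0x97 blk=9 s=1: VC-HIT | VC [13, 3]
  [5] addr=0x39 blk=3 s=1: VC-HIT | VC [13, 9]
  [6] addr=0x7a blk=7 s=1: MISS | VC [13, 9, 3]
  [7] addr=0x90 blk=9 s=1: VC-HIT | VC [13, 7, 3]
  [8] addr=0x7a blk=7 s=1: VC-HIT | VC [13, 9, 3]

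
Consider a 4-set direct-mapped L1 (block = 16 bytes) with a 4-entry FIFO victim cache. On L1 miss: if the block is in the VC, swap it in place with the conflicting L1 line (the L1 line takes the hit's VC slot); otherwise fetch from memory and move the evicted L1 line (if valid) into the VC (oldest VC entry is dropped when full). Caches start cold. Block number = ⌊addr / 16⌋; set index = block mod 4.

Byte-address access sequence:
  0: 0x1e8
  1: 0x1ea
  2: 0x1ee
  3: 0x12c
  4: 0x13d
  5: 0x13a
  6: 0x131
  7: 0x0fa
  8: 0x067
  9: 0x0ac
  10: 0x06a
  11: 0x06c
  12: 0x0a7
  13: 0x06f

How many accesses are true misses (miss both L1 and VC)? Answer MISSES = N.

#0 0x1e8→b30/s2 MISS; vc=[]
#1 0x1ea→b30/s2 L1-HIT; vc=[]
#2 0x1ee→b30/s2 L1-HIT; vc=[]
#3 0x12c→b18/s2 MISS; vc=[30]
#4 0x13d→b19/s3 MISS; vc=[30]
#5 0x13a→b19/s3 L1-HIT; vc=[30]
#6 0x131→b19/s3 L1-HIT; vc=[30]
#7 0xfa→b15/s3 MISS; vc=[30,19]
#8 0x67→b6/s2 MISS; vc=[30,19,18]
#9 0xac→b10/s2 MISS; vc=[30,19,18,6]
#10 0x6a→b6/s2 VC-HIT; vc=[30,19,18,10]
#11 0x6c→b6/s2 L1-HIT; vc=[30,19,18,10]
#12 0xa7→b10/s2 VC-HIT; vc=[30,19,18,6]
#13 0x6f→b6/s2 VC-HIT; vc=[30,19,18,10]

MISSES = 6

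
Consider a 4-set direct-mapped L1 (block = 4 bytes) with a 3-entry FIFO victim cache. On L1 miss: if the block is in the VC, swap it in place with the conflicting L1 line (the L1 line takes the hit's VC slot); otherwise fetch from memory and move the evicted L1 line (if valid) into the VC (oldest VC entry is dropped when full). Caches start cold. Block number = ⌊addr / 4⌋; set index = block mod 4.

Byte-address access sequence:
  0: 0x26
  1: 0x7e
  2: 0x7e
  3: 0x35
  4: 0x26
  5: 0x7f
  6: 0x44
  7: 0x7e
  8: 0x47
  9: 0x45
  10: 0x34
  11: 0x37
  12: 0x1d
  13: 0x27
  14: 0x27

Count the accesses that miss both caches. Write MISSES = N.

0: 0x26 (blk 9, set 1) → MISS  vc=[]
1: 0x7e (blk 31, set 3) → MISS  vc=[]
2: 0x7e (blk 31, set 3) → L1-HIT  vc=[]
3: 0x35 (blk 13, set 1) → MISS  vc=[9]
4: 0x26 (blk 9, set 1) → VC-HIT  vc=[13]
5: 0x7f (blk 31, set 3) → L1-HIT  vc=[13]
6: 0x44 (blk 17, set 1) → MISS  vc=[13, 9]
7: 0x7e (blk 31, set 3) → L1-HIT  vc=[13, 9]
8: 0x47 (blk 17, set 1) → L1-HIT  vc=[13, 9]
9: 0x45 (blk 17, set 1) → L1-HIT  vc=[13, 9]
10: 0x34 (blk 13, set 1) → VC-HIT  vc=[17, 9]
11: 0x37 (blk 13, set 1) → L1-HIT  vc=[17, 9]
12: 0x1d (blk 7, set 3) → MISS  vc=[17, 9, 31]
13: 0x27 (blk 9, set 1) → VC-HIT  vc=[17, 13, 31]
14: 0x27 (blk 9, set 1) → L1-HIT  vc=[17, 13, 31]

MISSES = 5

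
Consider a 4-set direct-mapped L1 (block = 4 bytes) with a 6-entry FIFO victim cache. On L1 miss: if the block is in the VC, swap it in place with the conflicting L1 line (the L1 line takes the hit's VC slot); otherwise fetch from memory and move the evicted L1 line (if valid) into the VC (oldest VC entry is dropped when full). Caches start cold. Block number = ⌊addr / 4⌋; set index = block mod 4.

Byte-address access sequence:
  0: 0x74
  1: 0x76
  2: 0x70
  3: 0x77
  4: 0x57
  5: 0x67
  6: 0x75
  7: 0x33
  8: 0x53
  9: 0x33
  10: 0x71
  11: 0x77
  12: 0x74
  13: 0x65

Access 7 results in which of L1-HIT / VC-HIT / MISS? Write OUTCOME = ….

OUTCOME = MISS

#0 0x74→b29/s1 MISS; vc=[]
#1 0x76→b29/s1 L1-HIT; vc=[]
#2 0x70→b28/s0 MISS; vc=[]
#3 0x77→b29/s1 L1-HIT; vc=[]
#4 0x57→b21/s1 MISS; vc=[29]
#5 0x67→b25/s1 MISS; vc=[29,21]
#6 0x75→b29/s1 VC-HIT; vc=[25,21]
#7 0x33→b12/s0 MISS; vc=[25,21,28]
#8 0x53→b20/s0 MISS; vc=[25,21,28,12]
#9 0x33→b12/s0 VC-HIT; vc=[25,21,28,20]
#10 0x71→b28/s0 VC-HIT; vc=[25,21,12,20]
#11 0x77→b29/s1 L1-HIT; vc=[25,21,12,20]
#12 0x74→b29/s1 L1-HIT; vc=[25,21,12,20]
#13 0x65→b25/s1 VC-HIT; vc=[29,21,12,20]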